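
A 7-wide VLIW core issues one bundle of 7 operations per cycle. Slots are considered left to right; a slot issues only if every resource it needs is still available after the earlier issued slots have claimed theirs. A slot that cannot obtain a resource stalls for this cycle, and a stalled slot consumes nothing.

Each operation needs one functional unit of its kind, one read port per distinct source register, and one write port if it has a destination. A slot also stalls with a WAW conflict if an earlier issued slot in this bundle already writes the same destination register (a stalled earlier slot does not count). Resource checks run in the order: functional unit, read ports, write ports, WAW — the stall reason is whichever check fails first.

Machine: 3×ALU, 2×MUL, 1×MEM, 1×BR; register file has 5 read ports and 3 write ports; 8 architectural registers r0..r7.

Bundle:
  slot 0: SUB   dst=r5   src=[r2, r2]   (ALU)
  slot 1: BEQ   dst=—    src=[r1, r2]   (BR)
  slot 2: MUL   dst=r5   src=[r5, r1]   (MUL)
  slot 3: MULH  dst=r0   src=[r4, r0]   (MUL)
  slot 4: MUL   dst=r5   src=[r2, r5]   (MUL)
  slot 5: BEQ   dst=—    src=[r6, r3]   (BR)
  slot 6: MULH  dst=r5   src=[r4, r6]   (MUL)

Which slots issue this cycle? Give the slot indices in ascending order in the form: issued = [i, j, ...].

issued = [0, 1, 3]

(0) want 1×ALU +1rd +1wr — yes → AL2|MU2|ME1|BR1|rd4|wr2
(1) want 1×BR +2rd +0wr — yes → AL2|MU2|ME1|BR0|rd2|wr2
(2) want 1×MUL +2rd +1wr — WAW → AL2|MU2|ME1|BR0|rd2|wr2
(3) want 1×MUL +2rd +1wr — yes → AL2|MU1|ME1|BR0|rd0|wr1
(4) want 1×MUL +2rd +1wr — RD_PORT → AL2|MU1|ME1|BR0|rd0|wr1
(5) want 1×BR +2rd +0wr — FU → AL2|MU1|ME1|BR0|rd0|wr1
(6) want 1×MUL +2rd +1wr — RD_PORT → AL2|MU1|ME1|BR0|rd0|wr1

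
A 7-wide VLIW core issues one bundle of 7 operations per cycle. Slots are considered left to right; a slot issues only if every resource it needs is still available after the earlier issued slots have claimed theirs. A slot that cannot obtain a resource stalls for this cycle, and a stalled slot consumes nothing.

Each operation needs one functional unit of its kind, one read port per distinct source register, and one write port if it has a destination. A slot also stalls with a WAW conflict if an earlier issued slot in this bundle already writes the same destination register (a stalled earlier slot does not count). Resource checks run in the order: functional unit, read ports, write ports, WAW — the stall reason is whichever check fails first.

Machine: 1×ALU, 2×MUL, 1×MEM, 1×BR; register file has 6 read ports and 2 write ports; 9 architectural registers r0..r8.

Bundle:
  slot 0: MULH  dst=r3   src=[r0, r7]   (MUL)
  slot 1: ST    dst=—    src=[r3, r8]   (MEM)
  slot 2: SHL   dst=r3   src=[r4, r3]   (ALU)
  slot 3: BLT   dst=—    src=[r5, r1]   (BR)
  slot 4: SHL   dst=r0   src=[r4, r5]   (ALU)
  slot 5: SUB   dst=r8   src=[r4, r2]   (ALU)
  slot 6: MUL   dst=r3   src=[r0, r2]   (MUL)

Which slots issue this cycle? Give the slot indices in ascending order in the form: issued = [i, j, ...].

issued = [0, 1, 3]

(0) want 1×MUL +2rd +1wr — yes → AL1|MU1|ME1|BR1|rd4|wr1
(1) want 1×MEM +2rd +0wr — yes → AL1|MU1|ME0|BR1|rd2|wr1
(2) want 1×ALU +2rd +1wr — WAW → AL1|MU1|ME0|BR1|rd2|wr1
(3) want 1×BR +2rd +0wr — yes → AL1|MU1|ME0|BR0|rd0|wr1
(4) want 1×ALU +2rd +1wr — RD_PORT → AL1|MU1|ME0|BR0|rd0|wr1
(5) want 1×ALU +2rd +1wr — RD_PORT → AL1|MU1|ME0|BR0|rd0|wr1
(6) want 1×MUL +2rd +1wr — RD_PORT → AL1|MU1|ME0|BR0|rd0|wr1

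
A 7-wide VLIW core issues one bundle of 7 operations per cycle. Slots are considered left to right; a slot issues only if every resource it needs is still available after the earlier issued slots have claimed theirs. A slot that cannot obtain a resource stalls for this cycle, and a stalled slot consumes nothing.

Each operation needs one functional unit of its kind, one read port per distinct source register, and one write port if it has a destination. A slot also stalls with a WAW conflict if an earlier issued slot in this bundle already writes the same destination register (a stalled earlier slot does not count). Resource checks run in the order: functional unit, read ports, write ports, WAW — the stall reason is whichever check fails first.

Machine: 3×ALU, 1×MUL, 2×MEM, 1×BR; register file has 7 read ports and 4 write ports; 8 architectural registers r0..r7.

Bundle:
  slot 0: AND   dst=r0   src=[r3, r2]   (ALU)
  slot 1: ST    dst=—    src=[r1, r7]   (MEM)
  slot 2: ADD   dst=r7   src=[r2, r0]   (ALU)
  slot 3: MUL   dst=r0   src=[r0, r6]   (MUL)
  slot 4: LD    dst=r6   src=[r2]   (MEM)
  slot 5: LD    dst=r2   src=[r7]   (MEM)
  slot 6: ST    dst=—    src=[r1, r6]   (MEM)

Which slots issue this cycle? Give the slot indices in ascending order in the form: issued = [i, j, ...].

issued = [0, 1, 2, 4]

[0] ALU needs rd=2 wr=1: ok; after: ALU=2 MUL=1 MEM=2 BR=1, R=5, W=3
[1] MEM needs rd=2 wr=0: ok; after: ALU=2 MUL=1 MEM=1 BR=1, R=3, W=3
[2] ALU needs rd=2 wr=1: ok; after: ALU=1 MUL=1 MEM=1 BR=1, R=1, W=2
[3] MUL needs rd=2 wr=1: RD_PORT; after: ALU=1 MUL=1 MEM=1 BR=1, R=1, W=2
[4] MEM needs rd=1 wr=1: ok; after: ALU=1 MUL=1 MEM=0 BR=1, R=0, W=1
[5] MEM needs rd=1 wr=1: FU; after: ALU=1 MUL=1 MEM=0 BR=1, R=0, W=1
[6] MEM needs rd=2 wr=0: FU; after: ALU=1 MUL=1 MEM=0 BR=1, R=0, W=1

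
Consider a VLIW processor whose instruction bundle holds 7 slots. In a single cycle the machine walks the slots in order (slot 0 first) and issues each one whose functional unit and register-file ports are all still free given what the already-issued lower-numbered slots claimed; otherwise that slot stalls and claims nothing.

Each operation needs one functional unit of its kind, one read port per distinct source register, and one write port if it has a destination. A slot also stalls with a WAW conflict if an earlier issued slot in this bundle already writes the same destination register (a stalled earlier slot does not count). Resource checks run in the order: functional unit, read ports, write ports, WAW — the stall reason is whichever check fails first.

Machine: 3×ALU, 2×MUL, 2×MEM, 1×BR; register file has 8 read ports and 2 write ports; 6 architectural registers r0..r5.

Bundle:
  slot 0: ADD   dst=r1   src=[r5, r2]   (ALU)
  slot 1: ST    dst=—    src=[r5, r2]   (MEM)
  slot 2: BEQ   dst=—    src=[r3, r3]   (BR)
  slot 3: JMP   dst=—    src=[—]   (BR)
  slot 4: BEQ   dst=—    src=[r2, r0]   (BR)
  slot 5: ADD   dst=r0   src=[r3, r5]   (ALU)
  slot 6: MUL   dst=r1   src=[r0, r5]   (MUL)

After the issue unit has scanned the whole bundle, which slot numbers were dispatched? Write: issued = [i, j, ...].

slot 0 (ALU): ISSUE — free A2,Mu2,Ld2,B1 rp6 wp1
slot 1 (MEM): ISSUE — free A2,Mu2,Ld1,B1 rp4 wp1
slot 2 (BR): ISSUE — free A2,Mu2,Ld1,B0 rp3 wp1
slot 3 (BR): stall FU — free A2,Mu2,Ld1,B0 rp3 wp1
slot 4 (BR): stall FU — free A2,Mu2,Ld1,B0 rp3 wp1
slot 5 (ALU): ISSUE — free A1,Mu2,Ld1,B0 rp1 wp0
slot 6 (MUL): stall RD_PORT — free A1,Mu2,Ld1,B0 rp1 wp0

issued = [0, 1, 2, 5]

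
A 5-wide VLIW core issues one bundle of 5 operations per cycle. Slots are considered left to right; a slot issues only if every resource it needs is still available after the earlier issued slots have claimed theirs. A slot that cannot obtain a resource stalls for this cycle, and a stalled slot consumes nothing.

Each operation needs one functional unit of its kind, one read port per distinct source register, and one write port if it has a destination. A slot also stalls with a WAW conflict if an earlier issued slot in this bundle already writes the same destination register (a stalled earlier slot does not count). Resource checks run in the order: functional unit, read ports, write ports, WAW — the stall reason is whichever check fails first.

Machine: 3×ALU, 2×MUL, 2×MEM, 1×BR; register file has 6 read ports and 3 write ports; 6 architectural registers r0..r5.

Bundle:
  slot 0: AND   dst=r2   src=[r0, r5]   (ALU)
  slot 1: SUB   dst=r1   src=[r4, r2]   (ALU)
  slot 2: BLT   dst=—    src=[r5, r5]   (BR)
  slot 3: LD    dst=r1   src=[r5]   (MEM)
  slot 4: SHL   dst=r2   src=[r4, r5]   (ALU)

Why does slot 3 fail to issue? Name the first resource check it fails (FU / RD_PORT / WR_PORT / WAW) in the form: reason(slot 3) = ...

#0 ALU src=r0,r5 dispatched  <A:2 Mu:2 Ld:2 B:1 rd:4 wr:2>
#1 ALU src=r4,r2 dispatched  <A:1 Mu:2 Ld:2 B:1 rd:2 wr:1>
#2 BR src=r5,r5 dispatched  <A:1 Mu:2 Ld:2 B:0 rd:1 wr:1>
#3 MEM src=r5 held:WAW  <A:1 Mu:2 Ld:2 B:0 rd:1 wr:1>
#4 ALU src=r4,r5 held:RD_PORT  <A:1 Mu:2 Ld:2 B:0 rd:1 wr:1>

reason(slot 3) = WAW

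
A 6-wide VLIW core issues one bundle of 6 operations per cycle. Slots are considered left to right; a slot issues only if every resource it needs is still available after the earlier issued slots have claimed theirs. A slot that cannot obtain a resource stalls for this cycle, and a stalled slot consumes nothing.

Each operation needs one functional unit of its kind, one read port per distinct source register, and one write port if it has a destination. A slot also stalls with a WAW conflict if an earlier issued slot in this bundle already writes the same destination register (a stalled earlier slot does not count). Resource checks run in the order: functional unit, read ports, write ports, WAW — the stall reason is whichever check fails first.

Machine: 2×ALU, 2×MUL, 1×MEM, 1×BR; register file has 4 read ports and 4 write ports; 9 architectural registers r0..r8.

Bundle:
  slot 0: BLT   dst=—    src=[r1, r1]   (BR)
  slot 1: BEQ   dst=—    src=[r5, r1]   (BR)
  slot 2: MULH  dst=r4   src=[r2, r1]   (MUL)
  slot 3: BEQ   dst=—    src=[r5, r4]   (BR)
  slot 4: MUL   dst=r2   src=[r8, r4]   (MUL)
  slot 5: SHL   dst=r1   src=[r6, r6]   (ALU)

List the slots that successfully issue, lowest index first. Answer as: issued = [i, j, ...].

  0. BR ⇒ go  {2A/2Mu/1Ld/0B | 3r 4w}
  1. BR ⇒ no(FU)  {2A/2Mu/1Ld/0B | 3r 4w}
  2. MUL→r4 ⇒ go  {2A/1Mu/1Ld/0B | 1r 3w}
  3. BR ⇒ no(FU)  {2A/1Mu/1Ld/0B | 1r 3w}
  4. MUL→r2 ⇒ no(RD_PORT)  {2A/1Mu/1Ld/0B | 1r 3w}
  5. ALU→r1 ⇒ go  {1A/1Mu/1Ld/0B | 0r 2w}

issued = [0, 2, 5]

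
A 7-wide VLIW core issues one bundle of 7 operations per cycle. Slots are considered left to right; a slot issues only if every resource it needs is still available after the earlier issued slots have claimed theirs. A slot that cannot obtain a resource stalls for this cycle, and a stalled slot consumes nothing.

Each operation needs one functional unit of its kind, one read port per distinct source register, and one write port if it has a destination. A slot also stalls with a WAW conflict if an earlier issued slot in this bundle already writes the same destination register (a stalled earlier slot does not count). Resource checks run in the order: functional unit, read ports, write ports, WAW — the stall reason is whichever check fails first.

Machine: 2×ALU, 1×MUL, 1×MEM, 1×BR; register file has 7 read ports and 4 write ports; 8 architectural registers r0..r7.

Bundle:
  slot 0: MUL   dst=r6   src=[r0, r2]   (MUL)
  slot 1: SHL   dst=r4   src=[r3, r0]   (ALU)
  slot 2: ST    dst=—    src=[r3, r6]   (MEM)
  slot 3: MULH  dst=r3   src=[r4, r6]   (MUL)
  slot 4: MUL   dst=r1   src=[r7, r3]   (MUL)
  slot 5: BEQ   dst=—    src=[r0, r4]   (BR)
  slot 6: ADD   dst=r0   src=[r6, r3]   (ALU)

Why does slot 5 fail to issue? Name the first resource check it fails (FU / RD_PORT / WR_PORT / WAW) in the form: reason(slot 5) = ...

slot 0 (MUL): ISSUE — free A2,Mu0,Ld1,B1 rp5 wp3
slot 1 (ALU): ISSUE — free A1,Mu0,Ld1,B1 rp3 wp2
slot 2 (MEM): ISSUE — free A1,Mu0,Ld0,B1 rp1 wp2
slot 3 (MUL): stall FU — free A1,Mu0,Ld0,B1 rp1 wp2
slot 4 (MUL): stall FU — free A1,Mu0,Ld0,B1 rp1 wp2
slot 5 (BR): stall RD_PORT — free A1,Mu0,Ld0,B1 rp1 wp2
slot 6 (ALU): stall RD_PORT — free A1,Mu0,Ld0,B1 rp1 wp2

reason(slot 5) = RD_PORT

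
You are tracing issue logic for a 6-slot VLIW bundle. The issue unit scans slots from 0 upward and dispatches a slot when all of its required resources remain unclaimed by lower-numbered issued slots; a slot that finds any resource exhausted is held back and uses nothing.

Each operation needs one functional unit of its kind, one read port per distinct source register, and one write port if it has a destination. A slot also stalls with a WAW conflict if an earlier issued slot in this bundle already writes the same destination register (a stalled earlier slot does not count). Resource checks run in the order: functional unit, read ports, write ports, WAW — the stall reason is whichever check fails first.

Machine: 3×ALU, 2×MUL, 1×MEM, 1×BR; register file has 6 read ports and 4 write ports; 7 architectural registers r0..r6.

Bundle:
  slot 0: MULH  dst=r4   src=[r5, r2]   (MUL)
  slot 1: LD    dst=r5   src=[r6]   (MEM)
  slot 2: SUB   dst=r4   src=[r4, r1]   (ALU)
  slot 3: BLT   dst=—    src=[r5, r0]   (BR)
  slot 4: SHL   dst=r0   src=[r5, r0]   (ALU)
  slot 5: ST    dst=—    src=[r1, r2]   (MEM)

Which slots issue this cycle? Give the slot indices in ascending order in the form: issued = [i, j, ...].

[0] MUL needs rd=2 wr=1: ok; after: ALU=3 MUL=1 MEM=1 BR=1, R=4, W=3
[1] MEM needs rd=1 wr=1: ok; after: ALU=3 MUL=1 MEM=0 BR=1, R=3, W=2
[2] ALU needs rd=2 wr=1: WAW; after: ALU=3 MUL=1 MEM=0 BR=1, R=3, W=2
[3] BR needs rd=2 wr=0: ok; after: ALU=3 MUL=1 MEM=0 BR=0, R=1, W=2
[4] ALU needs rd=2 wr=1: RD_PORT; after: ALU=3 MUL=1 MEM=0 BR=0, R=1, W=2
[5] MEM needs rd=2 wr=0: FU; after: ALU=3 MUL=1 MEM=0 BR=0, R=1, W=2

issued = [0, 1, 3]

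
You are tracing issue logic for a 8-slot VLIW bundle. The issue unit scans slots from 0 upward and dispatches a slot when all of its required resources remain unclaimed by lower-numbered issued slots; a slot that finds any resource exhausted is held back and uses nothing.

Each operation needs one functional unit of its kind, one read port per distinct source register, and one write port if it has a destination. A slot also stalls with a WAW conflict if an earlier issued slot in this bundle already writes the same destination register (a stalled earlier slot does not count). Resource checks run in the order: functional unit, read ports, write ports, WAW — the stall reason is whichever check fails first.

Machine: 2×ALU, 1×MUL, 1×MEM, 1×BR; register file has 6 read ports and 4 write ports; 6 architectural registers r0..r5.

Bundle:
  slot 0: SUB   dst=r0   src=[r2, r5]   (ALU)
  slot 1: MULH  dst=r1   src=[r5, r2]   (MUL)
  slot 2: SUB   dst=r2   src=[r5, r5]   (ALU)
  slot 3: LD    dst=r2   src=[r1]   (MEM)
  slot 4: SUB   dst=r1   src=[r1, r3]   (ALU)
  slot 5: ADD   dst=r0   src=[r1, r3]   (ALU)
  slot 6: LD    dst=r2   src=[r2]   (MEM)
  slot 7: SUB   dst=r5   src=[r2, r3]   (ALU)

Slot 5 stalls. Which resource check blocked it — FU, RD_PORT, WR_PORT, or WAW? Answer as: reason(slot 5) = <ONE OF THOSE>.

reason(slot 5) = FU

  0. ALU→r0 ⇒ go  {1A/1Mu/1Ld/1B | 4r 3w}
  1. MUL→r1 ⇒ go  {1A/0Mu/1Ld/1B | 2r 2w}
  2. ALU→r2 ⇒ go  {0A/0Mu/1Ld/1B | 1r 1w}
  3. MEM→r2 ⇒ no(WAW)  {0A/0Mu/1Ld/1B | 1r 1w}
  4. ALU→r1 ⇒ no(FU)  {0A/0Mu/1Ld/1B | 1r 1w}
  5. ALU→r0 ⇒ no(FU)  {0A/0Mu/1Ld/1B | 1r 1w}
  6. MEM→r2 ⇒ no(WAW)  {0A/0Mu/1Ld/1B | 1r 1w}
  7. ALU→r5 ⇒ no(FU)  {0A/0Mu/1Ld/1B | 1r 1w}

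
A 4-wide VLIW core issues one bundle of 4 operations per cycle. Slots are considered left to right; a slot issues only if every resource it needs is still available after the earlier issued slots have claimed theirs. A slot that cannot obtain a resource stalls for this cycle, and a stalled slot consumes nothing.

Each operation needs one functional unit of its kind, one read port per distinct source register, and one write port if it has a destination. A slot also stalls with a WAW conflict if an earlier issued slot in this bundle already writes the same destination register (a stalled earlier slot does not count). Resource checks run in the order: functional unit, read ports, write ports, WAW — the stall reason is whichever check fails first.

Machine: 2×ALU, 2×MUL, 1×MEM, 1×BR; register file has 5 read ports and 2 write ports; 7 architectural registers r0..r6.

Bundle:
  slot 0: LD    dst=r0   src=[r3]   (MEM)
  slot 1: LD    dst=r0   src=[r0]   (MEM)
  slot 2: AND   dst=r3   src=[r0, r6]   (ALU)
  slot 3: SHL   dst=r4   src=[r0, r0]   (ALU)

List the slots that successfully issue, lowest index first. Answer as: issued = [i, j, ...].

  0. MEM→r0 ⇒ go  {2A/2Mu/0Ld/1B | 4r 1w}
  1. MEM→r0 ⇒ no(FU)  {2A/2Mu/0Ld/1B | 4r 1w}
  2. ALU→r3 ⇒ go  {1A/2Mu/0Ld/1B | 2r 0w}
  3. ALU→r4 ⇒ no(WR_PORT)  {1A/2Mu/0Ld/1B | 2r 0w}

issued = [0, 2]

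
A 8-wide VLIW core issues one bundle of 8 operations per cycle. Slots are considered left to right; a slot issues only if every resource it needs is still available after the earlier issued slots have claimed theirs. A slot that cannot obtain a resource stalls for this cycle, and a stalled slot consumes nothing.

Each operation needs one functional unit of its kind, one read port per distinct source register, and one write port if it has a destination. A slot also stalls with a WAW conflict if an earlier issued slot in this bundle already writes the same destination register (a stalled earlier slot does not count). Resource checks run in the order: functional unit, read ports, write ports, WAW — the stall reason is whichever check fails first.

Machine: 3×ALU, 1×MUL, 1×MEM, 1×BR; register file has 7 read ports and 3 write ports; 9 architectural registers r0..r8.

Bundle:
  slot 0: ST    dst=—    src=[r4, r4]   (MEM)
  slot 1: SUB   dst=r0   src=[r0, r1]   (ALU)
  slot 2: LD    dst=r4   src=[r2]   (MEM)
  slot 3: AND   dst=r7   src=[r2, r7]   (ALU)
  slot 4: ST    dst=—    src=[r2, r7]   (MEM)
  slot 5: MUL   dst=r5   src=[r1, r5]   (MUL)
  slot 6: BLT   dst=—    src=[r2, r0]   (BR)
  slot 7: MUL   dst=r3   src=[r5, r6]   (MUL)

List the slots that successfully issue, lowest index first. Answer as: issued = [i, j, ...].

[0] MEM needs rd=1 wr=0: ok; after: ALU=3 MUL=1 MEM=0 BR=1, R=6, W=3
[1] ALU needs rd=2 wr=1: ok; after: ALU=2 MUL=1 MEM=0 BR=1, R=4, W=2
[2] MEM needs rd=1 wr=1: FU; after: ALU=2 MUL=1 MEM=0 BR=1, R=4, W=2
[3] ALU needs rd=2 wr=1: ok; after: ALU=1 MUL=1 MEM=0 BR=1, R=2, W=1
[4] MEM needs rd=2 wr=0: FU; after: ALU=1 MUL=1 MEM=0 BR=1, R=2, W=1
[5] MUL needs rd=2 wr=1: ok; after: ALU=1 MUL=0 MEM=0 BR=1, R=0, W=0
[6] BR needs rd=2 wr=0: RD_PORT; after: ALU=1 MUL=0 MEM=0 BR=1, R=0, W=0
[7] MUL needs rd=2 wr=1: FU; after: ALU=1 MUL=0 MEM=0 BR=1, R=0, W=0

issued = [0, 1, 3, 5]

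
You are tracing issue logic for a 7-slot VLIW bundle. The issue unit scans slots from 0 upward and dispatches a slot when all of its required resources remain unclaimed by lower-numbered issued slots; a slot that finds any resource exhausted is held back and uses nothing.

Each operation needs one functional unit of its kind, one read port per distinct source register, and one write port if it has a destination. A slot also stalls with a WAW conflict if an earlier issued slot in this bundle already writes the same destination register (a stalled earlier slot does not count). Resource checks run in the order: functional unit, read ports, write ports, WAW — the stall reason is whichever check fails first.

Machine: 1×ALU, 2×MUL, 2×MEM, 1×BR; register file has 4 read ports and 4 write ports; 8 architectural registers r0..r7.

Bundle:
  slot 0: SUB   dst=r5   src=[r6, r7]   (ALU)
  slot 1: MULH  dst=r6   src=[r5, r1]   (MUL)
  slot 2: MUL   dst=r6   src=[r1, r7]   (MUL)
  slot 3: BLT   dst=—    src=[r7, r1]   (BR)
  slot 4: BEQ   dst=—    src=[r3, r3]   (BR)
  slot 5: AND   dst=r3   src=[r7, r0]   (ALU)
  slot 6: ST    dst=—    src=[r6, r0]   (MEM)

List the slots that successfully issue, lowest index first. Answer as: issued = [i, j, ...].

issued = [0, 1]

(0) want 1×ALU +2rd +1wr — yes → AL0|MU2|ME2|BR1|rd2|wr3
(1) want 1×MUL +2rd +1wr — yes → AL0|MU1|ME2|BR1|rd0|wr2
(2) want 1×MUL +2rd +1wr — RD_PORT → AL0|MU1|ME2|BR1|rd0|wr2
(3) want 1×BR +2rd +0wr — RD_PORT → AL0|MU1|ME2|BR1|rd0|wr2
(4) want 1×BR +1rd +0wr — RD_PORT → AL0|MU1|ME2|BR1|rd0|wr2
(5) want 1×ALU +2rd +1wr — FU → AL0|MU1|ME2|BR1|rd0|wr2
(6) want 1×MEM +2rd +0wr — RD_PORT → AL0|MU1|ME2|BR1|rd0|wr2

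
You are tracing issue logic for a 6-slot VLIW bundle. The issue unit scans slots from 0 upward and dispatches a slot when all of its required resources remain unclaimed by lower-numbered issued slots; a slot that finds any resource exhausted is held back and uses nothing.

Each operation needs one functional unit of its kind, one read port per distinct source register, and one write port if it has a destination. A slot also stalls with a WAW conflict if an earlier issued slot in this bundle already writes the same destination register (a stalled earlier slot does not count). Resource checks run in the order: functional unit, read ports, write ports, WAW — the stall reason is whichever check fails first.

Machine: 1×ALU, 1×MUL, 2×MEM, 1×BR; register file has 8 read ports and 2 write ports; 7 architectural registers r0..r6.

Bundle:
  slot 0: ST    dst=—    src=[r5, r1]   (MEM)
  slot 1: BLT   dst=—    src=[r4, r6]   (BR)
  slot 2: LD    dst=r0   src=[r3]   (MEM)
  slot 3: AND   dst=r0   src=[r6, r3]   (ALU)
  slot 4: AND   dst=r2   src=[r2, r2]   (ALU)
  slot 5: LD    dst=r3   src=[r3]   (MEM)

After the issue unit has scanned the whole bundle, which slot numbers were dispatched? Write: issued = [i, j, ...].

(0) want 1×MEM +2rd +0wr — yes → AL1|MU1|ME1|BR1|rd6|wr2
(1) want 1×BR +2rd +0wr — yes → AL1|MU1|ME1|BR0|rd4|wr2
(2) want 1×MEM +1rd +1wr — yes → AL1|MU1|ME0|BR0|rd3|wr1
(3) want 1×ALU +2rd +1wr — WAW → AL1|MU1|ME0|BR0|rd3|wr1
(4) want 1×ALU +1rd +1wr — yes → AL0|MU1|ME0|BR0|rd2|wr0
(5) want 1×MEM +1rd +1wr — FU → AL0|MU1|ME0|BR0|rd2|wr0

issued = [0, 1, 2, 4]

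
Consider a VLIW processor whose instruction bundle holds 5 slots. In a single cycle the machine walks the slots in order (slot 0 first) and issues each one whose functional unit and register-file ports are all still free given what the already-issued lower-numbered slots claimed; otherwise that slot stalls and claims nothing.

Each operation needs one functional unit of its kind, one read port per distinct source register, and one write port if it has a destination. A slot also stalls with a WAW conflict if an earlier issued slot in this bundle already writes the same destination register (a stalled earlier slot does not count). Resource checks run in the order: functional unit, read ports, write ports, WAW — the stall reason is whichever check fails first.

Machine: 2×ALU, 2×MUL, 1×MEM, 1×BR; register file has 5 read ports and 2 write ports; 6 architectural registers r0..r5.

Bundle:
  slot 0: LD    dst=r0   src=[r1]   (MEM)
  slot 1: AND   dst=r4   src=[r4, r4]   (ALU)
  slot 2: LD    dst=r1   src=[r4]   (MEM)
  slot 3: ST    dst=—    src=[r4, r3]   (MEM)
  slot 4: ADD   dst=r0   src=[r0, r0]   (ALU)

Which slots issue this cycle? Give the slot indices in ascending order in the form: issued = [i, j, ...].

issued = [0, 1]

(0) want 1×MEM +1rd +1wr — yes → AL2|MU2|ME0|BR1|rd4|wr1
(1) want 1×ALU +1rd +1wr — yes → AL1|MU2|ME0|BR1|rd3|wr0
(2) want 1×MEM +1rd +1wr — FU → AL1|MU2|ME0|BR1|rd3|wr0
(3) want 1×MEM +2rd +0wr — FU → AL1|MU2|ME0|BR1|rd3|wr0
(4) want 1×ALU +1rd +1wr — WR_PORT → AL1|MU2|ME0|BR1|rd3|wr0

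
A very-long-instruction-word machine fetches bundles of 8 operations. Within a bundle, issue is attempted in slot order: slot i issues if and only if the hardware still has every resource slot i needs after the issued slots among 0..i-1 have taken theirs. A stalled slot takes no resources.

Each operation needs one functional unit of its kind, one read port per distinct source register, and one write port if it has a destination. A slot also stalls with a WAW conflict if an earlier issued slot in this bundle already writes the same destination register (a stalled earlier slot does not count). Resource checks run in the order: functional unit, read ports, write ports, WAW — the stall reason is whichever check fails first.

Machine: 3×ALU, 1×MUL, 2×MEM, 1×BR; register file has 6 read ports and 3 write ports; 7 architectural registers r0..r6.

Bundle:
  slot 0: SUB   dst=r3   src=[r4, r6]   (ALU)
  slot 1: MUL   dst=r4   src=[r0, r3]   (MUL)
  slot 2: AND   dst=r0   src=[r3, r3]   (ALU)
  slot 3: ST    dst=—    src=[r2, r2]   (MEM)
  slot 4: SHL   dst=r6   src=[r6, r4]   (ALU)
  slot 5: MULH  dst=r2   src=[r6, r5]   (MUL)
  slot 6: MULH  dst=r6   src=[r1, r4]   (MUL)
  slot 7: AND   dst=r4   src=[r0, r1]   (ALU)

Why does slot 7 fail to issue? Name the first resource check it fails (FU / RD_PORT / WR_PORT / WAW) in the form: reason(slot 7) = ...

[0] ALU needs rd=2 wr=1: ok; after: ALU=2 MUL=1 MEM=2 BR=1, R=4, W=2
[1] MUL needs rd=2 wr=1: ok; after: ALU=2 MUL=0 MEM=2 BR=1, R=2, W=1
[2] ALU needs rd=1 wr=1: ok; after: ALU=1 MUL=0 MEM=2 BR=1, R=1, W=0
[3] MEM needs rd=1 wr=0: ok; after: ALU=1 MUL=0 MEM=1 BR=1, R=0, W=0
[4] ALU needs rd=2 wr=1: RD_PORT; after: ALU=1 MUL=0 MEM=1 BR=1, R=0, W=0
[5] MUL needs rd=2 wr=1: FU; after: ALU=1 MUL=0 MEM=1 BR=1, R=0, W=0
[6] MUL needs rd=2 wr=1: FU; after: ALU=1 MUL=0 MEM=1 BR=1, R=0, W=0
[7] ALU needs rd=2 wr=1: RD_PORT; after: ALU=1 MUL=0 MEM=1 BR=1, R=0, W=0

reason(slot 7) = RD_PORT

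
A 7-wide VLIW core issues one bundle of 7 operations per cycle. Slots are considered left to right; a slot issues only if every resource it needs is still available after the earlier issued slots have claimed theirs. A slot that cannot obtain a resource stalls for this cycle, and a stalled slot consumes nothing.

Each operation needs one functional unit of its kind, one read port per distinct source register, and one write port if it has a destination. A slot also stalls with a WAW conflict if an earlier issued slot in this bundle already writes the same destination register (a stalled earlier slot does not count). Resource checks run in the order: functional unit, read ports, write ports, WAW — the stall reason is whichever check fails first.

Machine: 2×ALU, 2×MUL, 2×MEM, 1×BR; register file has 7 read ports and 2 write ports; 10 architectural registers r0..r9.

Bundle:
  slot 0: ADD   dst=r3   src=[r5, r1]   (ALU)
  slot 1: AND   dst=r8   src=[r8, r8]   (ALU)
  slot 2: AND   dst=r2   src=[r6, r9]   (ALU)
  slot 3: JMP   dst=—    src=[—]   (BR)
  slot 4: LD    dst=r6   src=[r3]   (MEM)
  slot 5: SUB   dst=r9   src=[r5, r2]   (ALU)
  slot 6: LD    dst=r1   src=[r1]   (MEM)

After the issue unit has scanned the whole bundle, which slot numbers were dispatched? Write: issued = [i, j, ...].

#0 ALU src=r5,r1 dispatched  <A:1 Mu:2 Ld:2 B:1 rd:5 wr:1>
#1 ALU src=r8,r8 dispatched  <A:0 Mu:2 Ld:2 B:1 rd:4 wr:0>
#2 ALU src=r6,r9 held:FU  <A:0 Mu:2 Ld:2 B:1 rd:4 wr:0>
#3 BR src=- dispatched  <A:0 Mu:2 Ld:2 B:0 rd:4 wr:0>
#4 MEM src=r3 held:WR_PORT  <A:0 Mu:2 Ld:2 B:0 rd:4 wr:0>
#5 ALU src=r5,r2 held:FU  <A:0 Mu:2 Ld:2 B:0 rd:4 wr:0>
#6 MEM src=r1 held:WR_PORT  <A:0 Mu:2 Ld:2 B:0 rd:4 wr:0>

issued = [0, 1, 3]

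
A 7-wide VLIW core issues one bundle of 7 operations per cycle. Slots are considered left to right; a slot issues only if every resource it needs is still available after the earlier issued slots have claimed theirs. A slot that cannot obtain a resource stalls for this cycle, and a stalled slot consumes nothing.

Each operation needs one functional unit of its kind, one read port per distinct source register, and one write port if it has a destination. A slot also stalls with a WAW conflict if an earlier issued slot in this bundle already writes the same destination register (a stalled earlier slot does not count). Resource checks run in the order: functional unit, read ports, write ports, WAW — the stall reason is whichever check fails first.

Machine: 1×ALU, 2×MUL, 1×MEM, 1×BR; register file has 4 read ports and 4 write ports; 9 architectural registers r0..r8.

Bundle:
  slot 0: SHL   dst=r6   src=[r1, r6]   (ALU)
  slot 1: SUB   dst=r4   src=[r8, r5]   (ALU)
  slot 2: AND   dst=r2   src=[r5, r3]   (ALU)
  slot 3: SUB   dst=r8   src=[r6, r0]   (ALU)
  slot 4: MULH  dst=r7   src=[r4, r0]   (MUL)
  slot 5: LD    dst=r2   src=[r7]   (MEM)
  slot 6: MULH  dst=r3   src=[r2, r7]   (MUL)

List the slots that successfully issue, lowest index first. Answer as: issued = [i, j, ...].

(0) want 1×ALU +2rd +1wr — yes → AL0|MU2|ME1|BR1|rd2|wr3
(1) want 1×ALU +2rd +1wr — FU → AL0|MU2|ME1|BR1|rd2|wr3
(2) want 1×ALU +2rd +1wr — FU → AL0|MU2|ME1|BR1|rd2|wr3
(3) want 1×ALU +2rd +1wr — FU → AL0|MU2|ME1|BR1|rd2|wr3
(4) want 1×MUL +2rd +1wr — yes → AL0|MU1|ME1|BR1|rd0|wr2
(5) want 1×MEM +1rd +1wr — RD_PORT → AL0|MU1|ME1|BR1|rd0|wr2
(6) want 1×MUL +2rd +1wr — RD_PORT → AL0|MU1|ME1|BR1|rd0|wr2

issued = [0, 4]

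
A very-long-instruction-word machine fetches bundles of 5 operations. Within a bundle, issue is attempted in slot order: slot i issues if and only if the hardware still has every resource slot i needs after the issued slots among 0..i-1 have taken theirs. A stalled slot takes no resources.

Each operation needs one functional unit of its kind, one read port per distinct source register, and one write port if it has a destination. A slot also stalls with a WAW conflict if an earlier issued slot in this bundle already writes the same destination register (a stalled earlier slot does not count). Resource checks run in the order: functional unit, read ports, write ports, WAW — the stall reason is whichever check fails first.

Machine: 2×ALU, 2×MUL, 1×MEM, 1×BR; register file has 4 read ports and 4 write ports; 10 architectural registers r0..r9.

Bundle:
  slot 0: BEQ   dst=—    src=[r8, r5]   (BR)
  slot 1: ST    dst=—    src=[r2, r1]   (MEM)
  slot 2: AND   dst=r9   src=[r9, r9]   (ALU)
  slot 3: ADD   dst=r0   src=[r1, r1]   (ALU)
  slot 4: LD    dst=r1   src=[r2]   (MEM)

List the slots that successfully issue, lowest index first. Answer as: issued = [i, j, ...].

#0 BR src=r8,r5 dispatched  <A:2 Mu:2 Ld:1 B:0 rd:2 wr:4>
#1 MEM src=r2,r1 dispatched  <A:2 Mu:2 Ld:0 B:0 rd:0 wr:4>
#2 ALU src=r9,r9 held:RD_PORT  <A:2 Mu:2 Ld:0 B:0 rd:0 wr:4>
#3 ALU src=r1,r1 held:RD_PORT  <A:2 Mu:2 Ld:0 B:0 rd:0 wr:4>
#4 MEM src=r2 held:FU  <A:2 Mu:2 Ld:0 B:0 rd:0 wr:4>

issued = [0, 1]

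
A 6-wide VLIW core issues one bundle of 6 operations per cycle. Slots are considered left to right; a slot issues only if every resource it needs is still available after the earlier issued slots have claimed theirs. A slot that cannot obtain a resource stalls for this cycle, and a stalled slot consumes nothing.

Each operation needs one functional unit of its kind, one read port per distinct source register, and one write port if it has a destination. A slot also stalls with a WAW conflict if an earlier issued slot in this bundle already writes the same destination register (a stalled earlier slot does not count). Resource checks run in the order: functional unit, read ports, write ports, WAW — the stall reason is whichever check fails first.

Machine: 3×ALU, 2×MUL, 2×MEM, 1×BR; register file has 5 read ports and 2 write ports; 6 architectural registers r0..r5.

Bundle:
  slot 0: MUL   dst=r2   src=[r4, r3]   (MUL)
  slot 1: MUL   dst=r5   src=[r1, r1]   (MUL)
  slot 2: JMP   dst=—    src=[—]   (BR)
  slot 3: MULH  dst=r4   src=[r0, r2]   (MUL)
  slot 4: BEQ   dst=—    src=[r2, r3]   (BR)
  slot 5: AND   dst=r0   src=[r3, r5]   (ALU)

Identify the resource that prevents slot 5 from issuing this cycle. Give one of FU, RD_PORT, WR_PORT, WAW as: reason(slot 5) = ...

reason(slot 5) = WR_PORT

#0 MUL src=r4,r3 dispatched  <A:3 Mu:1 Ld:2 B:1 rd:3 wr:1>
#1 MUL src=r1,r1 dispatched  <A:3 Mu:0 Ld:2 B:1 rd:2 wr:0>
#2 BR src=- dispatched  <A:3 Mu:0 Ld:2 B:0 rd:2 wr:0>
#3 MUL src=r0,r2 held:FU  <A:3 Mu:0 Ld:2 B:0 rd:2 wr:0>
#4 BR src=r2,r3 held:FU  <A:3 Mu:0 Ld:2 B:0 rd:2 wr:0>
#5 ALU src=r3,r5 held:WR_PORT  <A:3 Mu:0 Ld:2 B:0 rd:2 wr:0>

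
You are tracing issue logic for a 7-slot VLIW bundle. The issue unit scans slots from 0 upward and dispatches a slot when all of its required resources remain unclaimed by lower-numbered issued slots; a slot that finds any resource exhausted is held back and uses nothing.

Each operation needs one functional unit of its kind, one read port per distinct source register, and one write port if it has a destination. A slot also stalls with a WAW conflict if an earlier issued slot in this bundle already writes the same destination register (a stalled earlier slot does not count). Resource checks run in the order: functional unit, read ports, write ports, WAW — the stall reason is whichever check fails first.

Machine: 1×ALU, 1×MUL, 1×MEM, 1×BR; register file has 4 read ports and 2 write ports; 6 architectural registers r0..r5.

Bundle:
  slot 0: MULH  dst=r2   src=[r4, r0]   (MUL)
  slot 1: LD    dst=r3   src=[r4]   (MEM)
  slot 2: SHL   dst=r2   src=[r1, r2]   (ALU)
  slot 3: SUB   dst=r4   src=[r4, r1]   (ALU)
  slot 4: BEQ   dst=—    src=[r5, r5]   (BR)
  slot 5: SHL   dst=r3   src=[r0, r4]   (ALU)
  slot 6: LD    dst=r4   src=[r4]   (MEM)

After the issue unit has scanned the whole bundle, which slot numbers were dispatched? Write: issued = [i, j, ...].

issued = [0, 1, 4]

slot 0 (MUL): ISSUE — free A1,Mu0,Ld1,B1 rp2 wp1
slot 1 (MEM): ISSUE — free A1,Mu0,Ld0,B1 rp1 wp0
slot 2 (ALU): stall RD_PORT — free A1,Mu0,Ld0,B1 rp1 wp0
slot 3 (ALU): stall RD_PORT — free A1,Mu0,Ld0,B1 rp1 wp0
slot 4 (BR): ISSUE — free A1,Mu0,Ld0,B0 rp0 wp0
slot 5 (ALU): stall RD_PORT — free A1,Mu0,Ld0,B0 rp0 wp0
slot 6 (MEM): stall FU — free A1,Mu0,Ld0,B0 rp0 wp0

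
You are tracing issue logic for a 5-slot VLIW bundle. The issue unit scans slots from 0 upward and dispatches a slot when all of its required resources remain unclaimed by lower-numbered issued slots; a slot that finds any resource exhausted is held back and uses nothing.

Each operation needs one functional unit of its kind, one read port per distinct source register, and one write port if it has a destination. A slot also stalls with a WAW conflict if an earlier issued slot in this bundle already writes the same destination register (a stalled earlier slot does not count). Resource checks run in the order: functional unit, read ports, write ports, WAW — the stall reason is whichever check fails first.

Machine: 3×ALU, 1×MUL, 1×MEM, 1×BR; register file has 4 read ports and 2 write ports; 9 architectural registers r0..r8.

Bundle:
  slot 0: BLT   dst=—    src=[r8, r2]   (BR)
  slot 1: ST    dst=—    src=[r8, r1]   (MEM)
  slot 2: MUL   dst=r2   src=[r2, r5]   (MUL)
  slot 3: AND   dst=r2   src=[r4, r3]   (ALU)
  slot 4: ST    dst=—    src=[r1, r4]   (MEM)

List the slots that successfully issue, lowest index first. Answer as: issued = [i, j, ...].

(0) want 1×BR +2rd +0wr — yes → AL3|MU1|ME1|BR0|rd2|wr2
(1) want 1×MEM +2rd +0wr — yes → AL3|MU1|ME0|BR0|rd0|wr2
(2) want 1×MUL +2rd +1wr — RD_PORT → AL3|MU1|ME0|BR0|rd0|wr2
(3) want 1×ALU +2rd +1wr — RD_PORT → AL3|MU1|ME0|BR0|rd0|wr2
(4) want 1×MEM +2rd +0wr — FU → AL3|MU1|ME0|BR0|rd0|wr2

issued = [0, 1]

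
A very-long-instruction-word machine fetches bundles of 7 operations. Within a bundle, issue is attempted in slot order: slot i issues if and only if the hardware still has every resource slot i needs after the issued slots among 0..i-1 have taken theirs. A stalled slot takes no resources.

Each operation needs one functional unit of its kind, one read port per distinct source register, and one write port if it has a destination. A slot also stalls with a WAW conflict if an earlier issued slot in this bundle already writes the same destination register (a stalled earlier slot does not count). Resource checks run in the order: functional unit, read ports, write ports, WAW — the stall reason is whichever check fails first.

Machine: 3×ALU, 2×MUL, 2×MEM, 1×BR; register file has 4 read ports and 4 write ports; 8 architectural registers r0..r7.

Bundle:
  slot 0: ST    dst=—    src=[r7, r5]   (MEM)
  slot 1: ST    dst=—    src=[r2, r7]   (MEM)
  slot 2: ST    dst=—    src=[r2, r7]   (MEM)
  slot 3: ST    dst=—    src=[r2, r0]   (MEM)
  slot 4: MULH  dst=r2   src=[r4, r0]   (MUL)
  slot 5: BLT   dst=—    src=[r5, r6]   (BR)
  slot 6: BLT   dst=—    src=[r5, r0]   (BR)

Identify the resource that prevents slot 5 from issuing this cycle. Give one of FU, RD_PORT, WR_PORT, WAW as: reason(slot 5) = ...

  0. MEM ⇒ go  {3A/2Mu/1Ld/1B | 2r 4w}
  1. MEM ⇒ go  {3A/2Mu/0Ld/1B | 0r 4w}
  2. MEM ⇒ no(FU)  {3A/2Mu/0Ld/1B | 0r 4w}
  3. MEM ⇒ no(FU)  {3A/2Mu/0Ld/1B | 0r 4w}
  4. MUL→r2 ⇒ no(RD_PORT)  {3A/2Mu/0Ld/1B | 0r 4w}
  5. BR ⇒ no(RD_PORT)  {3A/2Mu/0Ld/1B | 0r 4w}
  6. BR ⇒ no(RD_PORT)  {3A/2Mu/0Ld/1B | 0r 4w}

reason(slot 5) = RD_PORT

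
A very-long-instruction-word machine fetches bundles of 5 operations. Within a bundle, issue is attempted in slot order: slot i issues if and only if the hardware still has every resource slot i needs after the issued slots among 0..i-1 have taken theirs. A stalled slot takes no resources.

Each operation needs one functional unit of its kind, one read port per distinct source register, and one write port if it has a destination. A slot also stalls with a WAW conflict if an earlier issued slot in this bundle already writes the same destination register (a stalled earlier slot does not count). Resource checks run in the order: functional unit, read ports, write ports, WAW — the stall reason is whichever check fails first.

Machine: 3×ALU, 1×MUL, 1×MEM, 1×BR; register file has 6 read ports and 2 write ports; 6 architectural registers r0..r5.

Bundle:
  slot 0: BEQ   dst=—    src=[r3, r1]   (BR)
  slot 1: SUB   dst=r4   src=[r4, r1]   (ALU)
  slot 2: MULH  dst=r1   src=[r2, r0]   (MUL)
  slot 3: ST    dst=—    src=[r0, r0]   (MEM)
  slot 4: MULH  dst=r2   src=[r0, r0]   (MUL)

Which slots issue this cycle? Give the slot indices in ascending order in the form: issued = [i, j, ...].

issued = [0, 1, 2]

[0] BR needs rd=2 wr=0: ok; after: ALU=3 MUL=1 MEM=1 BR=0, R=4, W=2
[1] ALU needs rd=2 wr=1: ok; after: ALU=2 MUL=1 MEM=1 BR=0, R=2, W=1
[2] MUL needs rd=2 wr=1: ok; after: ALU=2 MUL=0 MEM=1 BR=0, R=0, W=0
[3] MEM needs rd=1 wr=0: RD_PORT; after: ALU=2 MUL=0 MEM=1 BR=0, R=0, W=0
[4] MUL needs rd=1 wr=1: FU; after: ALU=2 MUL=0 MEM=1 BR=0, R=0, W=0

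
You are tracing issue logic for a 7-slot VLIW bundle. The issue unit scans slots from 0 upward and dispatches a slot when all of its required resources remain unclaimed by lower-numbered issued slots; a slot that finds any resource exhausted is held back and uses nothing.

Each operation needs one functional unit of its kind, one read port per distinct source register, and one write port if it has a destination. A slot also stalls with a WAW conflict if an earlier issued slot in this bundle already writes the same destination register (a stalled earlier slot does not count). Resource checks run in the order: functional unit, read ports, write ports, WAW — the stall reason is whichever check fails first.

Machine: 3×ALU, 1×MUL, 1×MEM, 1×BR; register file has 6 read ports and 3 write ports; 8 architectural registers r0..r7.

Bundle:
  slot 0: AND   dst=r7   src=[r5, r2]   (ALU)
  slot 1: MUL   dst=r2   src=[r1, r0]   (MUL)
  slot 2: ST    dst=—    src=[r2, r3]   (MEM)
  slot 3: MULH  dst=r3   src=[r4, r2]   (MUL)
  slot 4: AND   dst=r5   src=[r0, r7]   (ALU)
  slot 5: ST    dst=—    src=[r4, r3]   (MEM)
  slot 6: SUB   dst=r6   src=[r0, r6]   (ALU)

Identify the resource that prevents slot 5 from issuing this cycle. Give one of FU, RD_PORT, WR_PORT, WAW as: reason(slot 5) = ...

reason(slot 5) = FU

#0 ALU src=r5,r2 dispatched  <A:2 Mu:1 Ld:1 B:1 rd:4 wr:2>
#1 MUL src=r1,r0 dispatched  <A:2 Mu:0 Ld:1 B:1 rd:2 wr:1>
#2 MEM src=r2,r3 dispatched  <A:2 Mu:0 Ld:0 B:1 rd:0 wr:1>
#3 MUL src=r4,r2 held:FU  <A:2 Mu:0 Ld:0 B:1 rd:0 wr:1>
#4 ALU src=r0,r7 held:RD_PORT  <A:2 Mu:0 Ld:0 B:1 rd:0 wr:1>
#5 MEM src=r4,r3 held:FU  <A:2 Mu:0 Ld:0 B:1 rd:0 wr:1>
#6 ALU src=r0,r6 held:RD_PORT  <A:2 Mu:0 Ld:0 B:1 rd:0 wr:1>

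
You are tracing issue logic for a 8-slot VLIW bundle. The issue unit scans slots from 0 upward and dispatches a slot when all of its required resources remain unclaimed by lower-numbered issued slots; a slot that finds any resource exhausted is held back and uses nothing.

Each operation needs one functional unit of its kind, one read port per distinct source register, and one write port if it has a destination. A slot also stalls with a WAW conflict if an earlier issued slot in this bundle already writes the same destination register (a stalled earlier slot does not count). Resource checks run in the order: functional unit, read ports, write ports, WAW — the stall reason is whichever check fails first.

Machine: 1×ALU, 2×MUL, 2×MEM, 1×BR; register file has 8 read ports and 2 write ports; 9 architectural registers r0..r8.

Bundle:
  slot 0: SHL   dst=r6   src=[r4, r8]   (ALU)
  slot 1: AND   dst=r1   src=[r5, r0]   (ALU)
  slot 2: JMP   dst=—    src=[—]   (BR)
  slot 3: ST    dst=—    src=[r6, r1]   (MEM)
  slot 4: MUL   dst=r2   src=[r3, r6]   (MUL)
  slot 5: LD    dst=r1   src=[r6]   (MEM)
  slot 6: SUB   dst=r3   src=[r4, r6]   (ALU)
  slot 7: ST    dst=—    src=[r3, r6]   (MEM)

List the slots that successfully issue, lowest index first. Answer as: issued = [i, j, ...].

issued = [0, 2, 3, 4, 7]

  0. ALU→r6 ⇒ go  {0A/2Mu/2Ld/1B | 6r 1w}
  1. ALU→r1 ⇒ no(FU)  {0A/2Mu/2Ld/1B | 6r 1w}
  2. BR ⇒ go  {0A/2Mu/2Ld/0B | 6r 1w}
  3. MEM ⇒ go  {0A/2Mu/1Ld/0B | 4r 1w}
  4. MUL→r2 ⇒ go  {0A/1Mu/1Ld/0B | 2r 0w}
  5. MEM→r1 ⇒ no(WR_PORT)  {0A/1Mu/1Ld/0B | 2r 0w}
  6. ALU→r3 ⇒ no(FU)  {0A/1Mu/1Ld/0B | 2r 0w}
  7. MEM ⇒ go  {0A/1Mu/0Ld/0B | 0r 0w}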